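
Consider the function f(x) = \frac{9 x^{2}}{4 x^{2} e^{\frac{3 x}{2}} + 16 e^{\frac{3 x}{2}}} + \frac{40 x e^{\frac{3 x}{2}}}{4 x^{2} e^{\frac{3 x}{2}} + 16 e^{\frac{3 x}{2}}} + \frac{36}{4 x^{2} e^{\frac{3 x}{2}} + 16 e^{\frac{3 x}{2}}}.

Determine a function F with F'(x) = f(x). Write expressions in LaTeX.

An antiderivative is F(x) = 5 \log{\left(\frac{x^{2}}{2} + 2 \right)} - \frac{3 e^{- \frac{3 x}{2}}}{2}.

Integrate term by term and add the pieces.
Check: d/dx[5 \log{\left(\frac{x^{2}}{2} + 2 \right)} - \frac{3 e^{- \frac{3 x}{2}}}{2}] = \frac{9 x^{2} + 40 x e^{\frac{3 x}{2}} + 36}{4 x^{2} e^{\frac{3 x}{2}} + 16 e^{\frac{3 x}{2}}}, which equals f(x).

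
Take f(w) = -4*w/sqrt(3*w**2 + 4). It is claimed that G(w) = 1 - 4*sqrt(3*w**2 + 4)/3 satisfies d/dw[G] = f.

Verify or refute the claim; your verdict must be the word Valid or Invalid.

Valid - the claim checks out under differentiation.

d/dw[G] = -4*w/sqrt(3*w**2 + 4)
This equals f(w) exactly, so the claim holds.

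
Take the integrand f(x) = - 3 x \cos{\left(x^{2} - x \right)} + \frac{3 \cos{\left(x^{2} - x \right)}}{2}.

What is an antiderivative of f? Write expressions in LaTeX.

An antiderivative is F(x) = - \frac{3 \sin{\left(x^{2} - x \right)}}{2}.

f matches the chain-rule pattern g'(h)*h' with inner function h(x) = x^{2} - x; substituting u = h(x) collapses the integral.
Check: d/dx[- \frac{3 \sin{\left(x^{2} - x \right)}}{2}] = - 3 x \cos{\left(x^{2} - x \right)} + \frac{3 \cos{\left(x^{2} - x \right)}}{2} = f(x).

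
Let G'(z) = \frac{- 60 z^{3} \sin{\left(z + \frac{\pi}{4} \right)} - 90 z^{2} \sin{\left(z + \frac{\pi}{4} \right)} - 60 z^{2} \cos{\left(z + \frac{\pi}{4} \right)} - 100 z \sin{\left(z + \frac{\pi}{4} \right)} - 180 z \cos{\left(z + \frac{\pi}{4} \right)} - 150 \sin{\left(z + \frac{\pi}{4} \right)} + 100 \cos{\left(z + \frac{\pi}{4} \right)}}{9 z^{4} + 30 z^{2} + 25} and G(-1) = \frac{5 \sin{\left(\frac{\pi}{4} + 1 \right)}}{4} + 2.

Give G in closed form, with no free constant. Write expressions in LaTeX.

G(z) = \frac{2 \left(3 z^{2} + 5 \left(2 z + 3\right) \cos{\left(z + \frac{\pi}{4} \right)} + 5\right)}{3 z^{2} + 5}

The proposed G(z) is checked by its d/dz: the result must match the given G'(z).
A general antiderivative is \frac{5 \left(\frac{4 z}{3} + 2\right) \cos{\left(z + \frac{\pi}{4} \right)}}{z^{2} + \frac{5}{3}} + C.
The condition gives C = \frac{5 \sin{\left(\frac{\pi}{4} + 1 \right)}}{4} + 2 - (\frac{5 \sin{\left(\frac{\pi}{4} + 1 \right)}}{4}) = 2.
So G(z) = \frac{2 \left(3 z^{2} + 5 \left(2 z + 3\right) \cos{\left(z + \frac{\pi}{4} \right)} + 5\right)}{3 z^{2} + 5}.
Check: d/dz[\frac{2 \left(3 z^{2} + 5 \left(2 z + 3\right) \cos{\left(z + \frac{\pi}{4} \right)} + 5\right)}{3 z^{2} + 5}] = \frac{- 60 z^{3} \sin{\left(z + \frac{\pi}{4} \right)} - 90 z^{2} \sin{\left(z + \frac{\pi}{4} \right)} - 60 z^{2} \cos{\left(z + \frac{\pi}{4} \right)} - 100 z \sin{\left(z + \frac{\pi}{4} \right)} - 180 z \cos{\left(z + \frac{\pi}{4} \right)} - 150 \sin{\left(z + \frac{\pi}{4} \right)} + 100 \cos{\left(z + \frac{\pi}{4} \right)}}{9 z^{4} + 30 z^{2} + 25} = G'(z).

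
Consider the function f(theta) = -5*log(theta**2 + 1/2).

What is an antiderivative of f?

An antiderivative is F(theta) = -5*theta*log(theta**2 + 1/2) + 10*theta - 5*sqrt(2)*atan(sqrt(2)*theta).

An antiderivative F(theta) passes only if d/dtheta[F] lands on f(theta) exactly.
Check: d/dtheta[-5*theta*log(theta**2 + 1/2) + 10*theta - 5*sqrt(2)*atan(sqrt(2)*theta)] = -5*log(theta**2 + 1/2) = f(theta).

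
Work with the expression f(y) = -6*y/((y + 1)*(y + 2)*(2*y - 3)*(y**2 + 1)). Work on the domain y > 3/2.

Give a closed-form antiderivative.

Factor the denominator ((y + 1)*(y + 2)*(2*y - 3)*(y**2 + 1)) and decompose: f = 3*(9*y + 7)/(65*(y**2 + 1)) - 144/(455*(2*y - 3)) + 12/(35*(y + 2)) - 3/(5*(y + 1)); each piece integrates to a log, atan, or power term.
Check: d/dy[3*(-48*log(y - 3/2) - 182*log(y + 1) + 104*log(y + 2) + 63*log(y**2 + 1) + 98*atan(y))/910] = -6*y/(2*y**5 + 3*y**4 - 3*y**3 - 3*y**2 - 5*y - 6), which equals f(y).

An antiderivative is F(y) = 3*(-48*log(y - 3/2) - 182*log(y + 1) + 104*log(y + 2) + 63*log(y**2 + 1) + 98*atan(y))/910.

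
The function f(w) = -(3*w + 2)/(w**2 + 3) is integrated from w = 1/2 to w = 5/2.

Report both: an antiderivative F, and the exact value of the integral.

Antiderivative: F(w) = -(9*log(w**2 + 3) + 4*sqrt(3)*atan(sqrt(3)*w/3))/6; value = -3*log(37/4)/2 - 2*sqrt(3)*atan(5*sqrt(3)/6)/3 + 2*sqrt(3)*atan(sqrt(3)/6)/3 + 3*log(13/4)/2

Any candidate F(w) must reproduce f(w) exactly when differentiated.
F(w) = -(9*log(w**2 + 3) + 4*sqrt(3)*atan(sqrt(3)*w/3))/6 is an antiderivative of f.
Check: d/dw[-(9*log(w**2 + 3) + 4*sqrt(3)*atan(sqrt(3)*w/3))/6] = (-3*w - 2)/(w**2 + 3), which equals f(w).
F(5/2) = -3*log(37/4)/2 - 2*sqrt(3)*atan(5*sqrt(3)/6)/3; F(1/2) = -3*log(13/4)/2 - 2*sqrt(3)*atan(sqrt(3)/6)/3.
Integral = F(5/2) - F(1/2) = -3*log(37/4)/2 - 2*sqrt(3)*atan(5*sqrt(3)/6)/3 + 2*sqrt(3)*atan(sqrt(3)/6)/3 + 3*log(13/4)/2.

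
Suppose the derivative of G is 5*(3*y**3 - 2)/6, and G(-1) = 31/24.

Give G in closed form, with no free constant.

G(y) = (15*y**4 - 40*y - 24)/24

Any candidate G(y) must reproduce the stated G'(y) exactly.
A general antiderivative is 5*y**4/8 - 5*y/3 + C.
The condition gives C = 31/24 - (55/24) = -1.
So G(y) = (15*y**4 - 40*y - 24)/24.
Check: d/dy[(15*y**4 - 40*y - 24)/24] = 5*y**3/2 - 5/3, which equals G'(y).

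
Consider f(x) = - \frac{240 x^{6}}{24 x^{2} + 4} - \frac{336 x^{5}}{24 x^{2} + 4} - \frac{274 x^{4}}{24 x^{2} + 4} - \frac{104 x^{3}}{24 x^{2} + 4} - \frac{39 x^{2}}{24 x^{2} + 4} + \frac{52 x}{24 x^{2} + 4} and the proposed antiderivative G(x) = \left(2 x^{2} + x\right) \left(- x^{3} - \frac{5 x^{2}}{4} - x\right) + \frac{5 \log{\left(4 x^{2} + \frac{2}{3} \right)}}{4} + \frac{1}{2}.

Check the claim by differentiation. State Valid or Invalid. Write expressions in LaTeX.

d/dx[G] = \frac{- 240 x^{6} - 336 x^{5} - 274 x^{4} - 104 x^{3} - 39 x^{2} + 52 x}{24 x^{2} + 4}
This equals f(x) exactly, so the claim holds.

Valid - differentiating G returns exactly f.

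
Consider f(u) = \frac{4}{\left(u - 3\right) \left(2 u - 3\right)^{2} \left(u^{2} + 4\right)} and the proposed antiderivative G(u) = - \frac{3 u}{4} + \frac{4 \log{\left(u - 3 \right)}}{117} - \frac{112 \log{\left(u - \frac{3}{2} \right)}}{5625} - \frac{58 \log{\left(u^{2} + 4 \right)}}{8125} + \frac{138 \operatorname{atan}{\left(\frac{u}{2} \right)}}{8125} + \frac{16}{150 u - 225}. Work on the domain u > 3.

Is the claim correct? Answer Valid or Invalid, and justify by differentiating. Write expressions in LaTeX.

Invalid: d/du[G] - f = - \frac{3}{4}, which is not 0.

d/du[G] = \frac{- 12 u^{5} + 72 u^{4} - 183 u^{3} + 369 u^{2} - 540 u + 340}{16 u^{5} - 96 u^{4} + 244 u^{3} - 492 u^{2} + 720 u - 432}
d/du[G] - f(u) = - \frac{3}{4} != 0.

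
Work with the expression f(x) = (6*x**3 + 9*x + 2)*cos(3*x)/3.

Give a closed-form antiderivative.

An antiderivative is F(x) = 2*x**3*sin(3*x)/3 + 2*x**2*cos(3*x)/3 + 5*x*sin(3*x)/9 + 2*sin(3*x)/9 + 5*cos(3*x)/27.

Any candidate F(x) must reproduce f(x) exactly when differentiated.
Check: d/dx[2*x**3*sin(3*x)/3 + 2*x**2*cos(3*x)/3 + 5*x*sin(3*x)/9 + 2*sin(3*x)/9 + 5*cos(3*x)/27] = 2*x**3*cos(3*x) + 3*x*cos(3*x) + 2*cos(3*x)/3, which equals f(x).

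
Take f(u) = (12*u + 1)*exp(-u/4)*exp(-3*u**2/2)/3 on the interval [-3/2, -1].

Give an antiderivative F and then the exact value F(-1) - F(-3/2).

Antiderivative: F(u) = -4*exp(-3*u**2/2 - u/4)/3; value = -4*exp(-5/4)/3 + 4*exp(-3)/3

f matches the chain-rule pattern g'(h)*h' with inner function h(u) = -3*u**2/2 - u/4; substituting w = h(u) collapses the integral.
F(u) = -4*exp(-3*u**2/2 - u/4)/3 is an antiderivative of f.
Check: d/du[-4*exp(-3*u**2/2 - u/4)/3] = (12*u + 1)*exp(-u/4)*exp(-3*u**2/2)/3 = f(u).
F(-1) = -4*exp(-5/4)/3; F(-3/2) = -4*exp(-3)/3.
Integral = F(-1) - F(-3/2) = -4*exp(-5/4)/3 + 4*exp(-3)/3.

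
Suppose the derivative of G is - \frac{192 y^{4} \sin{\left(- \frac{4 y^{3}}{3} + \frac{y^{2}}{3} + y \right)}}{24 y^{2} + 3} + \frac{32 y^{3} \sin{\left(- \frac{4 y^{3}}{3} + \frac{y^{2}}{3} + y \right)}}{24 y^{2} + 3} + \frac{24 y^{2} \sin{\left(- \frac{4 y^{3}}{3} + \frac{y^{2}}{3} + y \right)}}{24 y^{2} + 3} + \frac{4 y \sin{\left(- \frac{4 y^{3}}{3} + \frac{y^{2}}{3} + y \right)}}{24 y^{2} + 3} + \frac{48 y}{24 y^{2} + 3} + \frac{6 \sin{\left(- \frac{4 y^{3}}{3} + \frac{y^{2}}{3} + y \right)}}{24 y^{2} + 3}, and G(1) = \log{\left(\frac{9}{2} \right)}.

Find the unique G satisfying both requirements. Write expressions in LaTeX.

G(y) = \log{\left(4 y^{2} + \frac{1}{2} \right)} - 2 \cos{\left(- \frac{4 y^{3}}{3} + \frac{y^{2}}{3} + y \right)} + 2

The integrand splits into summands that can be handled one at a time.
A general antiderivative is \log{\left(4 y^{2} + \frac{1}{2} \right)} - 2 \cos{\left(- \frac{4 y^{3}}{3} + \frac{y^{2}}{3} + y \right)} + C.
The condition gives C = \log{\left(\frac{9}{2} \right)} - (-2 + \log{\left(\frac{9}{2} \right)}) = 2.
So G(y) = \log{\left(4 y^{2} + \frac{1}{2} \right)} - 2 \cos{\left(- \frac{4 y^{3}}{3} + \frac{y^{2}}{3} + y \right)} + 2.
Check: d/dy[\log{\left(4 y^{2} + \frac{1}{2} \right)} - 2 \cos{\left(- \frac{4 y^{3}}{3} + \frac{y^{2}}{3} + y \right)} + 2] = \frac{- 192 y^{4} \sin{\left(- \frac{4 y^{3}}{3} + \frac{y^{2}}{3} + y \right)} + 32 y^{3} \sin{\left(- \frac{4 y^{3}}{3} + \frac{y^{2}}{3} + y \right)} + 24 y^{2} \sin{\left(- \frac{4 y^{3}}{3} + \frac{y^{2}}{3} + y \right)} + 4 y \sin{\left(- \frac{4 y^{3}}{3} + \frac{y^{2}}{3} + y \right)} + 48 y + 6 \sin{\left(- \frac{4 y^{3}}{3} + \frac{y^{2}}{3} + y \right)}}{24 y^{2} + 3}, which equals G'(y).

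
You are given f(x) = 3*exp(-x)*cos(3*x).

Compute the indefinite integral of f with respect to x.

F(x) = 3*(3*sin(3*x) - cos(3*x))*exp(-x)/10 + C

Differentiate the proposed F(x) back; it has to land on f(x) exactly.
Check: d/dx[3*(3*sin(3*x) - cos(3*x))*exp(-x)/10] = 3*exp(-x)*cos(3*x) = f(x).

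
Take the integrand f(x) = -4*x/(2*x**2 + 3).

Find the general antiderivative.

f matches the chain-rule pattern g'(h)*h' with inner function h(x) = 2*x**2 + 3; substituting u = h(x) collapses the integral.
Check: d/dx[-log(2*x**2 + 3)] = -4*x/(2*x**2 + 3) = f(x).

F(x) = -log(2*x**2 + 3) + C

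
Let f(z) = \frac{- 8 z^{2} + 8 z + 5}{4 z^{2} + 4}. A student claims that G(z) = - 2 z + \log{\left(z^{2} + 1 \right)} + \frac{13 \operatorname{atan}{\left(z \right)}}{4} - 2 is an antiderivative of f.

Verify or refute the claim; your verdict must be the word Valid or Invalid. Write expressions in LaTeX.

Valid. The derivative of G reproduces f.

d/dz[G] = \frac{- 8 z^{2} + 8 z + 5}{4 z^{2} + 4}
This equals f(z) exactly, so the claim holds.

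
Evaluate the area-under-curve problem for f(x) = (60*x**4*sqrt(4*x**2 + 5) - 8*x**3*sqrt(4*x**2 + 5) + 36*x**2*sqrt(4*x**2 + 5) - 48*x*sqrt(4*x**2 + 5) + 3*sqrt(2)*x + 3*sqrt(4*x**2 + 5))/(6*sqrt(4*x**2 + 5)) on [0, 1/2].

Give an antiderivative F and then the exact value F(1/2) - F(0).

A candidate is checked by its d/dx: the result must match f(x).
F(x) = (48*x**5 - 8*x**4 + 48*x**3 - 96*x**2 + 12*x + 3*sqrt(2)*sqrt(4*x**2 + 5) - 24)/24 is an antiderivative of f.
Check: d/dx[(48*x**5 - 8*x**4 + 48*x**3 - 96*x**2 + 12*x + 3*sqrt(2)*sqrt(4*x**2 + 5) - 24)/24] = (60*x**4*sqrt(4*x**2 + 5) - 8*x**3*sqrt(4*x**2 + 5) + 36*x**2*sqrt(4*x**2 + 5) - 48*x*sqrt(4*x**2 + 5) + 3*sqrt(2)*x + 3*sqrt(4*x**2 + 5))/(6*sqrt(4*x**2 + 5)) = f(x).
F(1/2) = -35/24 + sqrt(3)/4; F(0) = -1 + sqrt(10)/8.
Integral = F(1/2) - F(0) = -11/24 - sqrt(10)/8 + sqrt(3)/4.

Antiderivative: F(x) = (48*x**5 - 8*x**4 + 48*x**3 - 96*x**2 + 12*x + 3*sqrt(2)*sqrt(4*x**2 + 5) - 24)/24; value = -11/24 - sqrt(10)/8 + sqrt(3)/4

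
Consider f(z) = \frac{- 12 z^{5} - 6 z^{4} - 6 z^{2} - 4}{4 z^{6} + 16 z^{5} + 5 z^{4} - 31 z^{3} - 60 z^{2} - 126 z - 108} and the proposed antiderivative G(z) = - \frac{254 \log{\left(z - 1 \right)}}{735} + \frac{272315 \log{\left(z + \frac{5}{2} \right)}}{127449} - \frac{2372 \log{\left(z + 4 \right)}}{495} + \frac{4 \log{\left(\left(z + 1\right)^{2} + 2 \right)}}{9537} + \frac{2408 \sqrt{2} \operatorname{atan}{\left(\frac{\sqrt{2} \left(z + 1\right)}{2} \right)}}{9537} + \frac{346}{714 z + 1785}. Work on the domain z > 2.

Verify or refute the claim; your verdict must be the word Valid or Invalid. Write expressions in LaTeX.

d/dz[G] = \frac{- 12 z^{5} - 66 z^{4} - 144 z^{3} - 162 z^{2} - 96 z - 28}{4 z^{6} + 40 z^{5} + 145 z^{4} + 229 z^{3} + 97 z^{2} - 215 z - 300}
d/dz[G] - f(z) = \frac{48 z^{10} + 288 z^{9} + 732 z^{8} + 1848 z^{7} + 6366 z^{6} + 18990 z^{5} + 37190 z^{4} + 42218 z^{3} + 29860 z^{2} + 13036 z + 1824}{16 z^{12} + 224 z^{11} + 1240 z^{10} + 3312 z^{9} + 3297 z^{8} - 5562 z^{7} - 25426 z^{6} - 45212 z^{5} - 45169 z^{4} - 14754 z^{3} + 34614 z^{2} + 61020 z + 32400} != 0.

Invalid: d/dz[G] - f = \frac{48 z^{10} + 288 z^{9} + 732 z^{8} + 1848 z^{7} + 6366 z^{6} + 18990 z^{5} + 37190 z^{4} + 42218 z^{3} + 29860 z^{2} + 13036 z + 1824}{16 z^{12} + 224 z^{11} + 1240 z^{10} + 3312 z^{9} + 3297 z^{8} - 5562 z^{7} - 25426 z^{6} - 45212 z^{5} - 45169 z^{4} - 14754 z^{3} + 34614 z^{2} + 61020 z + 32400}, which is not 0.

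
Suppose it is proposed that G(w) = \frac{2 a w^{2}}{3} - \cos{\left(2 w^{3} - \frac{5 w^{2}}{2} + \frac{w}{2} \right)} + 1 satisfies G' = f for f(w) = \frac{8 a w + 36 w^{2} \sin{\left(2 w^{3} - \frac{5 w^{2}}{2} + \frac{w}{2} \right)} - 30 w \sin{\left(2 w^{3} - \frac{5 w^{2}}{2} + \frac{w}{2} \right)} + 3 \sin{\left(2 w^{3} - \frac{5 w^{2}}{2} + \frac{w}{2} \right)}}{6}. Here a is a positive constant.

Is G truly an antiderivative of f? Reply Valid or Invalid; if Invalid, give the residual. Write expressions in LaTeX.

d/dw[G] = \frac{4 a w}{3} + 6 w^{2} \sin{\left(2 w^{3} - \frac{5 w^{2}}{2} + \frac{w}{2} \right)} - 5 w \sin{\left(2 w^{3} - \frac{5 w^{2}}{2} + \frac{w}{2} \right)} + \frac{\sin{\left(2 w^{3} - \frac{5 w^{2}}{2} + \frac{w}{2} \right)}}{2}
This equals f(w) exactly, so the claim holds.

Valid. The derivative of G reproduces f.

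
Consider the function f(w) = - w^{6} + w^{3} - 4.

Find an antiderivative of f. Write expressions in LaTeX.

The integrand splits into summands that can be handled one at a time.
Check: d/dw[\frac{w \left(- 4 w^{6} + 7 w^{3} - 112\right)}{28}] = - w^{6} + w^{3} - 4 = f(w).

An antiderivative is F(w) = \frac{w \left(- 4 w^{6} + 7 w^{3} - 112\right)}{28}.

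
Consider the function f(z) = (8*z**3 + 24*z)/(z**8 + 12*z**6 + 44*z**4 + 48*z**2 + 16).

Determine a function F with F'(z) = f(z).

f matches the chain-rule pattern g'(h)*h' with inner function h(z) = z**4/3 + 2*z**2 + 4/3; substituting u = h(z) collapses the integral.
Check: d/dz[-2/(z**4 + 6*z**2 + 4)] = (8*z**3 + 24*z)/(z**8 + 12*z**6 + 44*z**4 + 48*z**2 + 16) = f(z).

An antiderivative is F(z) = -2/(z**4 + 6*z**2 + 4).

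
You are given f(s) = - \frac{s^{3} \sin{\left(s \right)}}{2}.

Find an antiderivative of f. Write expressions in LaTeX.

Check any antiderivative F(s) by computing F'(s) and comparing it with f(s).
Check: d/ds[\frac{s^{3} \cos{\left(s \right)} - 3 s^{2} \sin{\left(s \right)} - 6 s \cos{\left(s \right)} + 6 \sin{\left(s \right)}}{2}] = - \frac{s^{3} \sin{\left(s \right)}}{2} = f(s).

An antiderivative is F(s) = \frac{s^{3} \cos{\left(s \right)} - 3 s^{2} \sin{\left(s \right)} - 6 s \cos{\left(s \right)} + 6 \sin{\left(s \right)}}{2}.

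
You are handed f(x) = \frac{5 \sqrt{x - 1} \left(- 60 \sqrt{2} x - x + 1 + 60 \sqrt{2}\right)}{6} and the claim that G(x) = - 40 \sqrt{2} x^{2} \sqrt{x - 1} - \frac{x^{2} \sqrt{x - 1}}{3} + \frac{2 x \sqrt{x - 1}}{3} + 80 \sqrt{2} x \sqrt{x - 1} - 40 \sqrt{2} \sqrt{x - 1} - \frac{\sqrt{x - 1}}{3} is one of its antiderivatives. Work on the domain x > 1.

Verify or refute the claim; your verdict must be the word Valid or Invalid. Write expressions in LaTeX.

Invalid: d/dx[G] - f = - 50 \sqrt{2} x \sqrt{x - 1} + 50 \sqrt{2} \sqrt{x - 1}, which is not 0.

d/dx[G] = \frac{- 600 \sqrt{2} x^{2} - 5 x^{2} + 10 x + 1200 \sqrt{2} x - 600 \sqrt{2} - 5}{6 \sqrt{x - 1}}
d/dx[G] - f(x) = - 50 \sqrt{2} x \sqrt{x - 1} + 50 \sqrt{2} \sqrt{x - 1} != 0.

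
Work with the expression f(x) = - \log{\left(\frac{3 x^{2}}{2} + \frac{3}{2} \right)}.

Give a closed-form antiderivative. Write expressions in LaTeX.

An antiderivative is F(x) = - x \log{\left(\frac{3 x^{2}}{2} + \frac{3}{2} \right)} + 2 x - 2 \operatorname{atan}{\left(x \right)}.

A first test for any F(x): its x-derivative must equal f(x) identically.
Check: d/dx[- x \log{\left(\frac{3 x^{2}}{2} + \frac{3}{2} \right)} + 2 x - 2 \operatorname{atan}{\left(x \right)}] = - \log{\left(x^{2} + 1 \right)} - \log{\left(3 \right)} + \log{\left(2 \right)}, which equals f(x).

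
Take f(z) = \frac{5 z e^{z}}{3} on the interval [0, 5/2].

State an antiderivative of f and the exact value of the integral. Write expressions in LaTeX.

Antiderivative: F(z) = \frac{\left(5 z - 5\right) e^{z}}{3}; value = \frac{5}{3} + \frac{5 e^{\frac{5}{2}}}{2}

Recognize the product-rule pattern: f = u'v + uv' with u = \frac{5 z}{3} - \frac{5}{3}, v = e^{z}, so integration by parts undoes it.
F(z) = \frac{\left(5 z - 5\right) e^{z}}{3} is an antiderivative of f.
Check: d/dz[\frac{\left(5 z - 5\right) e^{z}}{3}] = \frac{5 z e^{z}}{3} = f(z).
F(5/2) = \frac{5 e^{\frac{5}{2}}}{2}; F(0) = - \frac{5}{3}.
Integral = F(5/2) - F(0) = \frac{5}{3} + \frac{5 e^{\frac{5}{2}}}{2}.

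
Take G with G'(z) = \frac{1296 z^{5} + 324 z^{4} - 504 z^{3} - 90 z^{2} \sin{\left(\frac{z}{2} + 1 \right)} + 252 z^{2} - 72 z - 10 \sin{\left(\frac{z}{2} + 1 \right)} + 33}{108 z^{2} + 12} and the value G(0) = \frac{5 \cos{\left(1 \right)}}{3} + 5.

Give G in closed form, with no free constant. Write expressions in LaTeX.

Differentiate the proposed G(z) back; it has to land on the given G'(z).
A general antiderivative is 3 z^{4} + z^{3} - 3 z^{2} + 2 z + \frac{5 \cos{\left(\frac{z}{2} + 1 \right)}}{3} + \frac{\operatorname{atan}{\left(3 z \right)}}{4} + 5 + C.
The condition gives C = \frac{5 \cos{\left(1 \right)}}{3} + 5 - (\frac{5 \cos{\left(1 \right)}}{3} + 5) = 0.
So G(z) = \frac{36 z^{4} + 12 z^{3} - 36 z^{2} + 24 z + 20 \cos{\left(\frac{z}{2} + 1 \right)} + 3 \operatorname{atan}{\left(3 z \right)} + 60}{12}.
Check: d/dz[\frac{36 z^{4} + 12 z^{3} - 36 z^{2} + 24 z + 20 \cos{\left(\frac{z}{2} + 1 \right)} + 3 \operatorname{atan}{\left(3 z \right)} + 60}{12}] = \frac{1296 z^{5} + 324 z^{4} - 504 z^{3} - 90 z^{2} \sin{\left(\frac{z}{2} + 1 \right)} + 252 z^{2} - 72 z - 10 \sin{\left(\frac{z}{2} + 1 \right)} + 33}{108 z^{2} + 12} = G'(z).

G(z) = \frac{36 z^{4} + 12 z^{3} - 36 z^{2} + 24 z + 20 \cos{\left(\frac{z}{2} + 1 \right)} + 3 \operatorname{atan}{\left(3 z \right)} + 60}{12}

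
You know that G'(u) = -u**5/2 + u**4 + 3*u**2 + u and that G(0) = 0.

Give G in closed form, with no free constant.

G(u) = -u**6/12 + u**5/5 + u**3 + u**2/2

Integrate term by term and add the pieces.
A general antiderivative is -u**6/12 + u**5/5 + u**3 + u**2/2 + C.
The condition gives C = 0 - (0) = 0.
So G(u) = -u**6/12 + u**5/5 + u**3 + u**2/2.
Check: d/du[-u**6/12 + u**5/5 + u**3 + u**2/2] = -u**5/2 + u**4 + 3*u**2 + u = G'(u).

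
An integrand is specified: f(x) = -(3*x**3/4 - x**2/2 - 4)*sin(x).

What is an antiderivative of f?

An antiderivative is F(x) = 3*x**3*cos(x)/4 - 9*x**2*sin(x)/4 - x**2*cos(x)/2 + x*sin(x) - 9*x*cos(x)/2 + 9*sin(x)/2 - 3*cos(x).

Check any antiderivative F(x) by computing F'(x) and comparing it with f(x).
Check: d/dx[3*x**3*cos(x)/4 - 9*x**2*sin(x)/4 - x**2*cos(x)/2 + x*sin(x) - 9*x*cos(x)/2 + 9*sin(x)/2 - 3*cos(x)] = -3*x**3*sin(x)/4 + x**2*sin(x)/2 + 4*sin(x), which equals f(x).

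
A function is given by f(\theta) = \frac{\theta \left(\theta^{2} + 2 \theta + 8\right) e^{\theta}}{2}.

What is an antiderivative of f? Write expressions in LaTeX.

f has the shape u'v + uv' for u = \frac{\theta^{3}}{2} - \frac{\theta^{2}}{2} + 5 \theta - 5 and v = e^{\theta} — it is the derivative of the product u*v.
Check: d/d\theta[\frac{\left(\theta - 1\right) \left(\theta^{2} + 10\right) e^{\theta}}{2}] = \frac{\theta^{3} e^{\theta}}{2} + \theta^{2} e^{\theta} + 4 \theta e^{\theta}, which equals f(\theta).

An antiderivative is F(\theta) = \frac{\left(\theta - 1\right) \left(\theta^{2} + 10\right) e^{\theta}}{2}.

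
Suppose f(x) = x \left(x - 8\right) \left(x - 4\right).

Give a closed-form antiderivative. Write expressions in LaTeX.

The substitution u = - \frac{x^{2}}{2} + 4 x works: f is exactly (dF/du)*(du/dx) for that inner function.
Check: d/dx[\frac{x^{2} \left(8 - x\right)^{2}}{4}] = x^{3} - 12 x^{2} + 32 x, which equals f(x).

An antiderivative is F(x) = \frac{x^{2} \left(8 - x\right)^{2}}{4}.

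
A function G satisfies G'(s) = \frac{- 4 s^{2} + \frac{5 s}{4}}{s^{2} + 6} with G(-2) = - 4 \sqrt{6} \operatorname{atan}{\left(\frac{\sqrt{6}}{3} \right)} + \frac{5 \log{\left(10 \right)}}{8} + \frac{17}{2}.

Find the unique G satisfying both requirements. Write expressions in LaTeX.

Differentiate the proposed G(s) back; it has to land on the given G'(s).
A general antiderivative is - 4 s + \frac{5 \log{\left(s^{2} + 6 \right)}}{8} + 4 \sqrt{6} \operatorname{atan}{\left(\frac{\sqrt{6} s}{6} \right)} + C.
The condition gives C = - 4 \sqrt{6} \operatorname{atan}{\left(\frac{\sqrt{6}}{3} \right)} + \frac{5 \log{\left(10 \right)}}{8} + \frac{17}{2} - (- 4 \sqrt{6} \operatorname{atan}{\left(\frac{\sqrt{6}}{3} \right)} + \frac{5 \log{\left(10 \right)}}{8} + 8) = \frac{1}{2}.
So G(s) = \frac{- 32 s + 5 \log{\left(s^{2} + 6 \right)} + 32 \sqrt{6} \operatorname{atan}{\left(\frac{\sqrt{6} s}{6} \right)} + 4}{8}.
Check: d/ds[\frac{- 32 s + 5 \log{\left(s^{2} + 6 \right)} + 32 \sqrt{6} \operatorname{atan}{\left(\frac{\sqrt{6} s}{6} \right)} + 4}{8}] = \frac{- 16 s^{2} + 5 s}{4 s^{2} + 24}, which equals G'(s).

G(s) = \frac{- 32 s + 5 \log{\left(s^{2} + 6 \right)} + 32 \sqrt{6} \operatorname{atan}{\left(\frac{\sqrt{6} s}{6} \right)} + 4}{8}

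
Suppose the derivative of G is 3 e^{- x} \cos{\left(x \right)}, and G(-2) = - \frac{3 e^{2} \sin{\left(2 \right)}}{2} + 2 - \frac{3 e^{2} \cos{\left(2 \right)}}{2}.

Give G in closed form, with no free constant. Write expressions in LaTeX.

G(x) = \frac{\left(4 e^{x} + 3 \sin{\left(x \right)} - 3 \cos{\left(x \right)}\right) e^{- x}}{2}

Check a candidate G(x) by differentiating: d/dx[G] must match the given G'(x).
A general antiderivative is \frac{3 e^{- x} \sin{\left(x \right)}}{2} - \frac{3 e^{- x} \cos{\left(x \right)}}{2} + C.
The condition gives C = - \frac{3 e^{2} \sin{\left(2 \right)}}{2} + 2 - \frac{3 e^{2} \cos{\left(2 \right)}}{2} - (- \frac{3 e^{2} \sin{\left(2 \right)}}{2} - \frac{3 e^{2} \cos{\left(2 \right)}}{2}) = 2.
So G(x) = \frac{\left(4 e^{x} + 3 \sin{\left(x \right)} - 3 \cos{\left(x \right)}\right) e^{- x}}{2}.
Check: d/dx[\frac{\left(4 e^{x} + 3 \sin{\left(x \right)} - 3 \cos{\left(x \right)}\right) e^{- x}}{2}] = 3 e^{- x} \cos{\left(x \right)} = G'(x).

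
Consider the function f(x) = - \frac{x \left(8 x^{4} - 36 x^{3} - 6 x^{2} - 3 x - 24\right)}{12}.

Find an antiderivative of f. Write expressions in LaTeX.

An antiderivative is F(x) = - \frac{x^{6}}{9} + \frac{3 x^{5}}{5} + \frac{x^{4}}{8} + \frac{x^{3}}{12} + x^{2}.

A candidate is checked by its d/dx: the result must match f(x).
Check: d/dx[- \frac{x^{6}}{9} + \frac{3 x^{5}}{5} + \frac{x^{4}}{8} + \frac{x^{3}}{12} + x^{2}] = - \frac{2 x^{5}}{3} + 3 x^{4} + \frac{x^{3}}{2} + \frac{x^{2}}{4} + 2 x, which equals f(x).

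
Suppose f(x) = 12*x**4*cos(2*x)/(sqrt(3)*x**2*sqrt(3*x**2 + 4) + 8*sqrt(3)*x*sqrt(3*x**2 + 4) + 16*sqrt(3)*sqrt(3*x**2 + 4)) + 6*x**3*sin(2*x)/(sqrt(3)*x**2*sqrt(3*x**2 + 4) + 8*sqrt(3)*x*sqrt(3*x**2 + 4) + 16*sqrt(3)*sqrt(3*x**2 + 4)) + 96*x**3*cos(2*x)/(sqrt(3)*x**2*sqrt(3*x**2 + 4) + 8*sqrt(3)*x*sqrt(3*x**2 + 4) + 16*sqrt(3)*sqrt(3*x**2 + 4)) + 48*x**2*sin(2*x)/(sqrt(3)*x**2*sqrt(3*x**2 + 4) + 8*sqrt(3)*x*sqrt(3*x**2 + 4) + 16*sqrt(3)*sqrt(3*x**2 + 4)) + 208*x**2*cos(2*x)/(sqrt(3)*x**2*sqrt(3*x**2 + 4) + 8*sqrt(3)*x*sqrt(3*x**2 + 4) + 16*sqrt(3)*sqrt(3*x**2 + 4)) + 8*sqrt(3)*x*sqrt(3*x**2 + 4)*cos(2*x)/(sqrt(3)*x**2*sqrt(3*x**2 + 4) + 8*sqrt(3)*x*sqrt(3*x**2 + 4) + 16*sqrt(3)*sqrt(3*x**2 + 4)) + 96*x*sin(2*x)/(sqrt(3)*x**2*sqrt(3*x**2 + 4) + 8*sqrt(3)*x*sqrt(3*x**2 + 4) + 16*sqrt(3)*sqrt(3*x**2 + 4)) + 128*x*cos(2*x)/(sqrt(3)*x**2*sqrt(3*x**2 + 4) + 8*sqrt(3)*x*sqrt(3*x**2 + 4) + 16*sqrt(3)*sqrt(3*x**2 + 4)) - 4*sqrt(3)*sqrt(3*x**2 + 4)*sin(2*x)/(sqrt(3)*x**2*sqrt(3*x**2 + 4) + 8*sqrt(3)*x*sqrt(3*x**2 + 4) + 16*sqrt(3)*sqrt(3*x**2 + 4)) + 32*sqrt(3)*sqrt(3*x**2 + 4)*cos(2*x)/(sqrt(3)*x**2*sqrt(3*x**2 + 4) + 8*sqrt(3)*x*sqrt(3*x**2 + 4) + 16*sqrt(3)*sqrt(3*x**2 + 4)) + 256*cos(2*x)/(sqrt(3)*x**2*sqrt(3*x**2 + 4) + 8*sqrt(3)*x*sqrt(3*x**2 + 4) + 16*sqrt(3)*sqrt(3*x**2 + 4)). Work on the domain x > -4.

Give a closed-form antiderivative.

f has the shape u'v + uv' for u = 2*sqrt(x**2 + 4/3) + 4/(x + 4) and v = sin(2*x) — it is the derivative of the product u*v.
Check: d/dx[(2*x*sqrt(3*x**2 + 4)*sin(2*x) + 8*sqrt(3*x**2 + 4)*sin(2*x) + 4*sqrt(3)*sin(2*x))/(sqrt(3)*x + 4*sqrt(3))] = (12*sqrt(3)*x**4*cos(2*x) + 6*sqrt(3)*x**3*sin(2*x) + 96*sqrt(3)*x**3*cos(2*x) + 48*sqrt(3)*x**2*sin(2*x) + 208*sqrt(3)*x**2*cos(2*x) + 24*x*sqrt(3*x**2 + 4)*cos(2*x) + 96*sqrt(3)*x*sin(2*x) + 128*sqrt(3)*x*cos(2*x) - 12*sqrt(3*x**2 + 4)*sin(2*x) + 96*sqrt(3*x**2 + 4)*cos(2*x) + 256*sqrt(3)*cos(2*x))/(3*x**2*sqrt(3*x**2 + 4) + 24*x*sqrt(3*x**2 + 4) + 48*sqrt(3*x**2 + 4)), which equals f(x).

An antiderivative is F(x) = (2*x*sqrt(3*x**2 + 4)*sin(2*x) + 8*sqrt(3*x**2 + 4)*sin(2*x) + 4*sqrt(3)*sin(2*x))/(sqrt(3)*x + 4*sqrt(3)).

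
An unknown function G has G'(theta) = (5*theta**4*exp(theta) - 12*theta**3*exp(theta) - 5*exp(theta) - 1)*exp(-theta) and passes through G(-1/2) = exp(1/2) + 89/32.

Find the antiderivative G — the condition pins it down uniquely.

G(theta) = (2*theta**5*exp(theta) - 6*theta**4*exp(theta) - 10*theta*exp(theta) + exp(theta) + 2)*exp(-theta)/2

Since d/dtheta undoes antidifferentiation here, G(theta) must give back the stated G'(theta).
A general antiderivative is theta**5 - 3*theta**4 - 5*theta + 1/2 + exp(-theta) + C.
The condition gives C = exp(1/2) + 89/32 - (exp(1/2) + 89/32) = 0.
So G(theta) = (2*theta**5*exp(theta) - 6*theta**4*exp(theta) - 10*theta*exp(theta) + exp(theta) + 2)*exp(-theta)/2.
Check: d/dtheta[(2*theta**5*exp(theta) - 6*theta**4*exp(theta) - 10*theta*exp(theta) + exp(theta) + 2)*exp(-theta)/2] = (5*theta**4*exp(theta) - 12*theta**3*exp(theta) - 5*exp(theta) - 1)*exp(-theta) = G'(theta).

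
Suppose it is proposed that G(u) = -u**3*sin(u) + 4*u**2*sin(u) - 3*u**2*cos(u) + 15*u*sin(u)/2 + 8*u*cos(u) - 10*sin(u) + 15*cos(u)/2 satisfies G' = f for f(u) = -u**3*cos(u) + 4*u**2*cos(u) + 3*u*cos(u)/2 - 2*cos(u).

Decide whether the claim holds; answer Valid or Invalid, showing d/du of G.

d/du[G] = -u**3*cos(u) + 4*u**2*cos(u) + 3*u*cos(u)/2 - 2*cos(u)
This equals f(u) exactly, so the claim holds.

Valid - differentiating G returns exactly f.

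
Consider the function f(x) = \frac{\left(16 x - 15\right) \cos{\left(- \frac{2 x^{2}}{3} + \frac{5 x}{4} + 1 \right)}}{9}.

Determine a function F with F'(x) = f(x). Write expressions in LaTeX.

The substitution u = - \frac{2 x^{2}}{3} + \frac{5 x}{4} + 1 works: f is exactly (dF/du)*(du/dx) for that inner function.
Check: d/dx[- \frac{4 \sin{\left(- \frac{2 x^{2}}{3} + \frac{5 x}{4} + 1 \right)}}{3}] = \frac{16 x \cos{\left(- \frac{2 x^{2}}{3} + \frac{5 x}{4} + 1 \right)}}{9} - \frac{5 \cos{\left(- \frac{2 x^{2}}{3} + \frac{5 x}{4} + 1 \right)}}{3}, which equals f(x).

An antiderivative is F(x) = - \frac{4 \sin{\left(- \frac{2 x^{2}}{3} + \frac{5 x}{4} + 1 \right)}}{3}.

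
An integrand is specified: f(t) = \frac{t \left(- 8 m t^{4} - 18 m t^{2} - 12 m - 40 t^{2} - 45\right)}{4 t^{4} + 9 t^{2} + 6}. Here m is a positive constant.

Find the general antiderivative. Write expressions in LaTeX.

F(t) = - m t^{2} - \frac{5 \log{\left(\frac{2 t^{4}}{3} + \frac{3 t^{2}}{2} + 1 \right)}}{2} + C

Since d/dt undoes antidifferentiation here, F'(t) = f(t) is required of F(t).
Check: d/dt[- m t^{2} - \frac{5 \log{\left(\frac{2 t^{4}}{3} + \frac{3 t^{2}}{2} + 1 \right)}}{2}] = \frac{- 8 m t^{5} - 18 m t^{3} - 12 m t - 40 t^{3} - 45 t}{4 t^{4} + 9 t^{2} + 6}, which equals f(t).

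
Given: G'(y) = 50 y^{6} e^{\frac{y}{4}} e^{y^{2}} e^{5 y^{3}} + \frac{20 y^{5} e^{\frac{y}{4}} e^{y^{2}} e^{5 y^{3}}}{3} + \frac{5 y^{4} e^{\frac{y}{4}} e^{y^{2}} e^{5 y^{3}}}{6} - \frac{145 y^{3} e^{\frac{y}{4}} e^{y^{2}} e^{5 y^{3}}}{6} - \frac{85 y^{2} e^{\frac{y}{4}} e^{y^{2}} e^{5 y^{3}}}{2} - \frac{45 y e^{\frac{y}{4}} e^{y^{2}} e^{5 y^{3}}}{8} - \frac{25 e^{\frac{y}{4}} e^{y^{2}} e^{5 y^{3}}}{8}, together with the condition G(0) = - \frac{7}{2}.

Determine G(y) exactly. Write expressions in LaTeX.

G(y) = \frac{20 y^{4} e^{\frac{y}{4}} e^{y^{2}} e^{5 y^{3}} - 15 y e^{\frac{y}{4}} e^{y^{2}} e^{5 y^{3}} - 15 e^{\frac{y}{4}} e^{y^{2}} e^{5 y^{3}} - 6}{6}

G'(y) has the shape u'v + uv' for u = \frac{10 y^{4}}{3} - \frac{5 y}{2} - \frac{5}{2} and v = e^{5 y^{3} + y^{2} + \frac{y}{4}} — it is the derivative of the product u*v.
A general antiderivative is 5 \left(\frac{2 y^{4}}{3} - \frac{y}{2} - \frac{1}{2}\right) e^{5 y^{3} + y^{2} + \frac{y}{4}} + C.
The condition gives C = - \frac{7}{2} - (- \frac{5}{2}) = -1.
So G(y) = \frac{20 y^{4} e^{\frac{y}{4}} e^{y^{2}} e^{5 y^{3}} - 15 y e^{\frac{y}{4}} e^{y^{2}} e^{5 y^{3}} - 15 e^{\frac{y}{4}} e^{y^{2}} e^{5 y^{3}} - 6}{6}.
Check: d/dy[\frac{20 y^{4} e^{\frac{y}{4}} e^{y^{2}} e^{5 y^{3}} - 15 y e^{\frac{y}{4}} e^{y^{2}} e^{5 y^{3}} - 15 e^{\frac{y}{4}} e^{y^{2}} e^{5 y^{3}} - 6}{6}] = 50 y^{6} e^{\frac{y}{4}} e^{y^{2}} e^{5 y^{3}} + \frac{20 y^{5} e^{\frac{y}{4}} e^{y^{2}} e^{5 y^{3}}}{3} + \frac{5 y^{4} e^{\frac{y}{4}} e^{y^{2}} e^{5 y^{3}}}{6} - \frac{145 y^{3} e^{\frac{y}{4}} e^{y^{2}} e^{5 y^{3}}}{6} - \frac{85 y^{2} e^{\frac{y}{4}} e^{y^{2}} e^{5 y^{3}}}{2} - \frac{45 y e^{\frac{y}{4}} e^{y^{2}} e^{5 y^{3}}}{8} - \frac{25 e^{\frac{y}{4}} e^{y^{2}} e^{5 y^{3}}}{8} = G'(y).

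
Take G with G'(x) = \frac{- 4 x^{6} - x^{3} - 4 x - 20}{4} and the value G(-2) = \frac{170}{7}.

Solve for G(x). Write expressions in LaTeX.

G(x) = - \frac{x^{7}}{7} - \frac{x^{4}}{16} - \frac{x^{2}}{2} - 5 x - 1

A first test for any G(x): its x-derivative must equal the given G'(x).
A general antiderivative is - \frac{x^{7}}{7} - \frac{x^{4}}{16} - \frac{x^{2}}{2} - 5 x + C.
The condition gives C = \frac{170}{7} - (\frac{177}{7}) = -1.
So G(x) = - \frac{x^{7}}{7} - \frac{x^{4}}{16} - \frac{x^{2}}{2} - 5 x - 1.
Check: d/dx[- \frac{x^{7}}{7} - \frac{x^{4}}{16} - \frac{x^{2}}{2} - 5 x - 1] = - x^{6} - \frac{x^{3}}{4} - x - 5, which equals G'(x).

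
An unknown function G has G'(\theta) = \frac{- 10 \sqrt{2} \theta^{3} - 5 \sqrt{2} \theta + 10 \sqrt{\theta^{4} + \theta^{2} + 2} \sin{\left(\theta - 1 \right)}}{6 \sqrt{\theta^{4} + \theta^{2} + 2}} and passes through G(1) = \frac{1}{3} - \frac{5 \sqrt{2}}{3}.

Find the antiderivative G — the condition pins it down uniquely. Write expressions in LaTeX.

Any candidate G(\theta) must reproduce the stated G'(\theta) exactly.
A general antiderivative is - \frac{5 \sqrt{\frac{\theta^{4}}{2} + \frac{\theta^{2}}{2} + 1}}{3} - \frac{5 \cos{\left(\theta - 1 \right)}}{3} + C.
The condition gives C = \frac{1}{3} - \frac{5 \sqrt{2}}{3} - (- \frac{5 \sqrt{2}}{3} - \frac{5}{3}) = 2.
So G(\theta) = - \frac{5 \sqrt{\frac{\theta^{4}}{2} + \frac{\theta^{2}}{2} + 1}}{3} - \frac{5 \cos{\left(\theta - 1 \right)}}{3} + 2.
Check: d/d\theta[- \frac{5 \sqrt{\frac{\theta^{4}}{2} + \frac{\theta^{2}}{2} + 1}}{3} - \frac{5 \cos{\left(\theta - 1 \right)}}{3} + 2] = \frac{- 10 \sqrt{2} \theta^{3} - 5 \sqrt{2} \theta + 10 \sqrt{\theta^{4} + \theta^{2} + 2} \sin{\left(\theta - 1 \right)}}{6 \sqrt{\theta^{4} + \theta^{2} + 2}} = G'(\theta).

G(\theta) = - \frac{5 \sqrt{\frac{\theta^{4}}{2} + \frac{\theta^{2}}{2} + 1}}{3} - \frac{5 \cos{\left(\theta - 1 \right)}}{3} + 2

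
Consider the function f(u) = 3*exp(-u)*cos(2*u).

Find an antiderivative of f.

Differentiate the proposed F(u) back; it has to land on f(u) exactly.
Check: d/du[(6*sin(2*u) - 3*cos(2*u))*exp(-u)/5] = 3*exp(-u)*cos(2*u) = f(u).

An antiderivative is F(u) = (6*sin(2*u) - 3*cos(2*u))*exp(-u)/5.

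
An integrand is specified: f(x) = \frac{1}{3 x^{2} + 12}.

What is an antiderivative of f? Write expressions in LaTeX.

A candidate is checked by its d/dx: the result must match f(x).
Check: d/dx[\frac{\operatorname{atan}{\left(\frac{x}{2} \right)}}{6}] = \frac{1}{3 x^{2} + 12} = f(x).

An antiderivative is F(x) = \frac{\operatorname{atan}{\left(\frac{x}{2} \right)}}{6}.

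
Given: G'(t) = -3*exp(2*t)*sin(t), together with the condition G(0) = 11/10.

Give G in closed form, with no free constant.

G(t) = -6*exp(2*t)*sin(t)/5 + 3*exp(2*t)*cos(t)/5 + 1/2

Check a candidate G(t) by differentiating: d/dt[G] must match the given G'(t).
A general antiderivative is -6*exp(2*t)*sin(t)/5 + 3*exp(2*t)*cos(t)/5 + C.
The condition gives C = 11/10 - (3/5) = 1/2.
So G(t) = -6*exp(2*t)*sin(t)/5 + 3*exp(2*t)*cos(t)/5 + 1/2.
Check: d/dt[-6*exp(2*t)*sin(t)/5 + 3*exp(2*t)*cos(t)/5 + 1/2] = -3*exp(2*t)*sin(t) = G'(t).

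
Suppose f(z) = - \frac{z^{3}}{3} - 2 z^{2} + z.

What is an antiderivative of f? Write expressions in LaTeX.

An antiderivative is F(z) = - \frac{z^{4}}{12} - \frac{2 z^{3}}{3} + \frac{z^{2}}{2}.

Integrate term by term and add the pieces.
Check: d/dz[- \frac{z^{4}}{12} - \frac{2 z^{3}}{3} + \frac{z^{2}}{2}] = - \frac{z^{3}}{3} - 2 z^{2} + z = f(z).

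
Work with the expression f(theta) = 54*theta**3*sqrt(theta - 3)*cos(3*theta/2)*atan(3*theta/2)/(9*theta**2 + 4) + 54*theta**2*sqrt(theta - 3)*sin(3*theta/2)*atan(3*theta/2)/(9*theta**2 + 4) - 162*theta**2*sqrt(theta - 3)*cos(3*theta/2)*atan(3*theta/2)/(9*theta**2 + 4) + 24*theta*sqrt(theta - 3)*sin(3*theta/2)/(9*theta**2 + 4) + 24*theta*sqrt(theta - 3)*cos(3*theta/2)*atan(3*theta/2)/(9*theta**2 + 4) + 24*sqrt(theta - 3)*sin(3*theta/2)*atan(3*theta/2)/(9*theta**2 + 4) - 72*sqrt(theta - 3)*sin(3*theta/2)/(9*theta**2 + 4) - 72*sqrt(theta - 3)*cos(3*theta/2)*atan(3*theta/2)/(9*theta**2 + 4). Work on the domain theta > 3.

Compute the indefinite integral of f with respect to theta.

The integrand splits into summands that can be handled one at a time.
Check: d/dtheta[4*theta*sqrt(theta - 3)*sin(3*theta/2)*atan(3*theta/2) - 12*sqrt(theta - 3)*sin(3*theta/2)*atan(3*theta/2)] = (54*theta**4*cos(3*theta/2)*atan(3*theta/2) + 54*theta**3*sin(3*theta/2)*atan(3*theta/2) - 324*theta**3*cos(3*theta/2)*atan(3*theta/2) - 162*theta**2*sin(3*theta/2)*atan(3*theta/2) + 24*theta**2*sin(3*theta/2) + 510*theta**2*cos(3*theta/2)*atan(3*theta/2) + 24*theta*sin(3*theta/2)*atan(3*theta/2) - 144*theta*sin(3*theta/2) - 144*theta*cos(3*theta/2)*atan(3*theta/2) - 72*sin(3*theta/2)*atan(3*theta/2) + 216*sin(3*theta/2) + 216*cos(3*theta/2)*atan(3*theta/2))/(9*theta**2*sqrt(theta - 3) + 4*sqrt(theta - 3)), which equals f(theta).

F(theta) = 4*theta*sqrt(theta - 3)*sin(3*theta/2)*atan(3*theta/2) - 12*sqrt(theta - 3)*sin(3*theta/2)*atan(3*theta/2) + C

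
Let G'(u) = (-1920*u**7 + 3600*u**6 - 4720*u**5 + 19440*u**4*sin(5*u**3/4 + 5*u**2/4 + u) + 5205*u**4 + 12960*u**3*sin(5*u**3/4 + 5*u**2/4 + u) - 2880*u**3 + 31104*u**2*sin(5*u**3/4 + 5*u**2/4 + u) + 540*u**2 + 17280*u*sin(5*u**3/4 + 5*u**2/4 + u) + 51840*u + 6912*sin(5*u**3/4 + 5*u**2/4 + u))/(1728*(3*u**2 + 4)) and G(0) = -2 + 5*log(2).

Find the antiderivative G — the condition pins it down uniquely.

G(u) = -5*u**6/81 + 5*u**5/36 - 5*u**4/48 + 5*u**3/192 + 5*log(3*u**2/2 + 2) - cos(5*u**3/4 + 5*u**2/4 + u) - 1

Whatever form G(u) takes, its d/du must return the stated G'(u).
A general antiderivative is 5*(-u**2/3 + u/4)**3/3 + 5*log(3*u**2/2 + 2) - cos(5*u**3/4 + 5*u**2/4 + u) + C.
The condition gives C = -2 + 5*log(2) - (-1 + 5*log(2)) = -1.
So G(u) = -5*u**6/81 + 5*u**5/36 - 5*u**4/48 + 5*u**3/192 + 5*log(3*u**2/2 + 2) - cos(5*u**3/4 + 5*u**2/4 + u) - 1.
Check: d/du[-5*u**6/81 + 5*u**5/36 - 5*u**4/48 + 5*u**3/192 + 5*log(3*u**2/2 + 2) - cos(5*u**3/4 + 5*u**2/4 + u) - 1] = (-1920*u**7 + 3600*u**6 - 4720*u**5 + 19440*u**4*sin(5*u**3/4 + 5*u**2/4 + u) + 5205*u**4 + 12960*u**3*sin(5*u**3/4 + 5*u**2/4 + u) - 2880*u**3 + 31104*u**2*sin(5*u**3/4 + 5*u**2/4 + u) + 540*u**2 + 17280*u*sin(5*u**3/4 + 5*u**2/4 + u) + 51840*u + 6912*sin(5*u**3/4 + 5*u**2/4 + u))/(5184*u**2 + 6912), which equals G'(u).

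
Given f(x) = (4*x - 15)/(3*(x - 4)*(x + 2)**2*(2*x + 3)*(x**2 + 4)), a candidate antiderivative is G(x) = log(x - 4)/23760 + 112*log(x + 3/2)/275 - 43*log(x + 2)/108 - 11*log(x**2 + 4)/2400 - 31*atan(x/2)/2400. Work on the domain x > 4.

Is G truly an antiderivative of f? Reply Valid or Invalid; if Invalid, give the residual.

Invalid: d/dx[G] - f = 23/(144*x**2 + 576*x + 576), which is not 0.

d/dx[G] = (46*x**3 - 207*x**2 + 322*x - 912)/(288*x**5 - 144*x**4 - 2016*x**3 - 4032*x**2 - 12672*x - 13824)
d/dx[G] - f(x) = 23/(144*x**2 + 576*x + 576) != 0.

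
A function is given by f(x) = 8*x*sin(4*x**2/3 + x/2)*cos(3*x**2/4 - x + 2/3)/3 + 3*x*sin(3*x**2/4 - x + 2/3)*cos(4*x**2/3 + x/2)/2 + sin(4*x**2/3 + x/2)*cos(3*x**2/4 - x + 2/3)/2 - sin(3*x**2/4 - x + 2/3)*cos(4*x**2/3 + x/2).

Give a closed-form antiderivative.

f has the shape u'v + uv' for u = -cos(4*x**2/3 + x/2) and v = cos(3*x**2/4 - x + 2/3) — it is the derivative of the product u*v.
Check: d/dx[-cos(4*x**2/3 + x/2)*cos(3*x**2/4 - x + 2/3)] = 8*x*sin(4*x**2/3 + x/2)*cos(3*x**2/4 - x + 2/3)/3 + 3*x*sin(3*x**2/4 - x + 2/3)*cos(4*x**2/3 + x/2)/2 + sin(4*x**2/3 + x/2)*cos(3*x**2/4 - x + 2/3)/2 - sin(3*x**2/4 - x + 2/3)*cos(4*x**2/3 + x/2) = f(x).

An antiderivative is F(x) = -cos(4*x**2/3 + x/2)*cos(3*x**2/4 - x + 2/3).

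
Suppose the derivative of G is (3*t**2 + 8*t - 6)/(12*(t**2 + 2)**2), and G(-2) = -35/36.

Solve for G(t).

G(t) = (-12*t**2 - 3*t - 28)/(12*(t**2 + 2))

G'(t) has the shape u'v + uv' for u = 1/(t**2 + 2) and v = -t/4 - 1/3 — it is the derivative of the product u*v.
A general antiderivative is (-t/4 - 1/3)/(t**2 + 2) + C.
The condition gives C = -35/36 - (1/36) = -1.
So G(t) = (-12*t**2 - 3*t - 28)/(12*(t**2 + 2)).
Check: d/dt[(-12*t**2 - 3*t - 28)/(12*(t**2 + 2))] = (3*t**2 + 8*t - 6)/(12*t**4 + 48*t**2 + 48), which equals G'(t).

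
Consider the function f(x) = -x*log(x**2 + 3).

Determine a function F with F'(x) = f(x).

An antiderivative is F(x) = -x**2*log(x**2 + 3)/2 + x**2/2 - 3*log(x**2 + 3)/2.

A candidate is checked by its d/dx: the result must match f(x).
Check: d/dx[-x**2*log(x**2 + 3)/2 + x**2/2 - 3*log(x**2 + 3)/2] = -x*log(x**2 + 3) = f(x).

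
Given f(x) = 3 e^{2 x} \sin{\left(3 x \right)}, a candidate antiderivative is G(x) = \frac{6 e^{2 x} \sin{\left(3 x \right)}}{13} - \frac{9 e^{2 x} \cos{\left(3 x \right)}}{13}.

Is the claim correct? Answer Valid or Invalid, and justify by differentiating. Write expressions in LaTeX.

d/dx[G] = 3 e^{2 x} \sin{\left(3 x \right)}
This equals f(x) exactly, so the claim holds.

Valid: G'(x) = f(x).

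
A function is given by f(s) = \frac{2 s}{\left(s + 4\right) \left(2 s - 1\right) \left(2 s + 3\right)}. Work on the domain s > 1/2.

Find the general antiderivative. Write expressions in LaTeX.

F(s) = \frac{\log{\left(s - \frac{1}{2} \right)}}{36} + \frac{3 \log{\left(s + \frac{3}{2} \right)}}{20} - \frac{8 \log{\left(s + 4 \right)}}{45} + C

Factor the denominator (\left(s + 4\right) \left(2 s - 1\right) \left(2 s + 3\right)) and decompose: f = \frac{3}{10 \left(2 s + 3\right)} + \frac{1}{18 \left(2 s - 1\right)} - \frac{8}{45 \left(s + 4\right)}; each piece integrates to a log, atan, or power term.
Check: d/ds[\frac{\log{\left(s - \frac{1}{2} \right)}}{36} + \frac{3 \log{\left(s + \frac{3}{2} \right)}}{20} - \frac{8 \log{\left(s + 4 \right)}}{45}] = \frac{2 s}{4 s^{3} + 20 s^{2} + 13 s - 12}, which equals f(s).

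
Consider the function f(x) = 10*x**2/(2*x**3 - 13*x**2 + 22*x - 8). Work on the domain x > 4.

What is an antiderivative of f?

Factor the denominator ((x - 4)*(x - 2)*(2*x - 1)) and decompose: f = 10/(21*(2*x - 1)) - 20/(3*(x - 2)) + 80/(7*(x - 4)); each piece integrates to a log, atan, or power term.
Check: d/dx[80*log(x - 4)/7 - 20*log(x - 2)/3 + 5*log(x - 1/2)/21] = 10*x**2/(2*x**3 - 13*x**2 + 22*x - 8) = f(x).

An antiderivative is F(x) = 80*log(x - 4)/7 - 20*log(x - 2)/3 + 5*log(x - 1/2)/21.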